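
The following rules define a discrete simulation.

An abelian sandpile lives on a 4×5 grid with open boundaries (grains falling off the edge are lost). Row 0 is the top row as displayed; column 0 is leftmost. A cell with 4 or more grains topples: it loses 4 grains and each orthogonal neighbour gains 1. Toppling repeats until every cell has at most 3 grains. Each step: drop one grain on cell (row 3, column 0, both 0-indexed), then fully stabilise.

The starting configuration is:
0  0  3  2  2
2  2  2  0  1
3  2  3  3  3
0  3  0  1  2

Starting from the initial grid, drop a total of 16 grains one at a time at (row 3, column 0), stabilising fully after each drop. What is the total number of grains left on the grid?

step 0: 0  0  3  2  2
2  2  2  0  1
3  2  3  3  3
0  3  0  1  2
step 1: 0  0  3  2  2
2  2  2  0  1
3  2  3  3  3
1  3  0  1  2
step 2: 0  0  3  2  2
2  2  2  0  1
3  2  3  3  3
2  3  0  1  2
step 3: 0  0  3  2  2
2  2  2  0  1
3  2  3  3  3
3  3  0  1  2
step 4: 0  0  3  2  2
3  3  3  1  2
1  1  1  1  0
2  1  2  2  3
step 5: 0  0  3  2  2
3  3  3  1  2
1  1  1  1  0
3  1  2  2  3
step 6: 0  0  3  2  2
3  3  3  1  2
2  1  1  1  0
0  2  2  2  3
step 7: 0  0  3  2  2
3  3  3  1  2
2  1  1  1  0
1  2  2  2  3
step 8: 0  0  3  2  2
3  3  3  1  2
2  1  1  1  0
2  2  2  2  3
step 9: 0  0  3  2  2
3  3  3  1  2
2  1  1  1  0
3  2  2  2  3
step 10: 0  0  3  2  2
3  3  3  1  2
3  1  1  1  0
0  3  2  2  3
step 11: 0  0  3  2  2
3  3  3  1  2
3  1  1  1  0
1  3  2  2  3
step 12: 0  0  3  2  2
3  3  3  1  2
3  1  1  1  0
2  3  2  2  3
step 13: 0  0  3  2  2
3  3  3  1  2
3  1  1  1  0
3  3  2  2  3
step 14: 1  2  0  3  2
1  2  1  2  2
2  0  3  1  0
2  1  3  2  3
step 15: 1  2  0  3  2
1  2  1  2  2
2  0  3  1  0
3  1  3  2  3
step 16: 1  2  0  3  2
1  2  1  2  2
3  0  3  1  0
0  2  3  2  3

33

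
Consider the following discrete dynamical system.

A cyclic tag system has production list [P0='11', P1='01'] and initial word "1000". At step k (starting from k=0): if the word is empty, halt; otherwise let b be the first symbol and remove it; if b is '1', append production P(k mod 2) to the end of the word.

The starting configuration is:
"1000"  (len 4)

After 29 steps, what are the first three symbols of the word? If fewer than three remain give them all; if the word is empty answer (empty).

[0] "1000"  (len 4)
[1] "00011"  (len 5)
[2] "0011"  (len 4)
[3] "011"  (len 3)
[4] "11"  (len 2)
[5] "111"  (len 3)
[6] "1101"  (len 4)
[7] "10111"  (len 5)
[8] "011101"  (len 6)
[9] "11101"  (len 5)
[10] "110101"  (len 6)
[11] "1010111"  (len 7)
[12] "01011101"  (len 8)
[13] "1011101"  (len 7)
[14] "01110101"  (len 8)
[15] "1110101"  (len 7)
[16] "11010101"  (len 8)
[17] "101010111"  (len 9)
[18] "0101011101"  (len 10)
[19] "101011101"  (len 9)
[20] "0101110101"  (len 10)
[21] "101110101"  (len 9)
[22] "0111010101"  (len 10)
[23] "111010101"  (len 9)
[24] "1101010101"  (len 10)
[25] "10101010111"  (len 11)
[26] "010101011101"  (len 12)
[27] "10101011101"  (len 11)
[28] "010101110101"  (len 12)
[29] "10101110101"  (len 11)

101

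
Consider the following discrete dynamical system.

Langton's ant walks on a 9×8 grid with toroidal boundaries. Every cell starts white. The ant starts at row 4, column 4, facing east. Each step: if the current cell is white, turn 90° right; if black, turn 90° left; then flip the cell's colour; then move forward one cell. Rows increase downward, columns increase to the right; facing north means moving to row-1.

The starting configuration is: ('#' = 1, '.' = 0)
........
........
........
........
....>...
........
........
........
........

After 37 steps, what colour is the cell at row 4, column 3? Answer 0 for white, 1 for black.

0) ........
........
........
........
....>...
........
........
........
........
1) ........
........
........
........
....#...
....v...
........
........
........
2) ........
........
........
........
....#...
...<#...
........
........
........
3) ........
........
........
........
...^#...
...##...
........
........
........
4) ........
........
........
........
...#>...
...##...
........
........
........
5) ........
........
........
....^...
...#....
...##...
........
........
........
6) ........
........
........
....#>..
...#....
...##...
........
........
........
7) ........
........
........
....##..
...#.v..
...##...
........
........
........
8) ........
........
........
....##..
...#<#..
...##...
........
........
........
9) ........
........
........
....^#..
...###..
...##...
........
........
........
10) ........
........
........
...<.#..
...###..
...##...
........
........
........
11) ........
........
...^....
...#.#..
...###..
...##...
........
........
........
12) ........
........
...#>...
...#.#..
...###..
...##...
........
........
........
13) ........
........
...##...
...#v#..
...###..
...##...
........
........
........
14) ........
........
...##...
...<##..
...###..
...##...
........
........
........
15) ........
........
...##...
....##..
...v##..
...##...
........
........
........
16) ........
........
...##...
....##..
....>#..
...##...
........
........
........
17) ........
........
...##...
....^#..
.....#..
...##...
........
........
........
18) ........
........
...##...
...<.#..
.....#..
...##...
........
........
........
19) ........
........
...^#...
...#.#..
.....#..
...##...
........
........
........
20) ........
........
..<.#...
...#.#..
.....#..
...##...
........
........
........
21) ........
..^.....
..#.#...
...#.#..
.....#..
...##...
........
........
........
22) ........
..#>....
..#.#...
...#.#..
.....#..
...##...
........
........
........
23) ........
..##....
..#v#...
...#.#..
.....#..
...##...
........
........
........
24) ........
..##....
..<##...
...#.#..
.....#..
...##...
........
........
........
25) ........
..##....
...##...
..v#.#..
.....#..
...##...
........
........
........
26) ........
..##....
...##...
.<##.#..
.....#..
...##...
........
........
........
27) ........
..##....
.^.##...
.###.#..
.....#..
...##...
........
........
........
28) ........
..##....
.#>##...
.###.#..
.....#..
...##...
........
........
........
29) ........
..##....
.####...
.#v#.#..
.....#..
...##...
........
........
........
30) ........
..##....
.####...
.#.>.#..
.....#..
...##...
........
........
........
31) ........
..##....
.##^#...
.#...#..
.....#..
...##...
........
........
........
32) ........
..##....
.#<.#...
.#...#..
.....#..
...##...
........
........
........
33) ........
..##....
.#..#...
.#v..#..
.....#..
...##...
........
........
........
34) ........
..##....
.#..#...
.<#..#..
.....#..
...##...
........
........
........
35) ........
..##....
.#..#...
..#..#..
.v...#..
...##...
........
........
........
36) ........
..##....
.#..#...
..#..#..
<#...#..
...##...
........
........
........
37) ........
..##....
.#..#...
^.#..#..
##...#..
...##...
........
........
........

0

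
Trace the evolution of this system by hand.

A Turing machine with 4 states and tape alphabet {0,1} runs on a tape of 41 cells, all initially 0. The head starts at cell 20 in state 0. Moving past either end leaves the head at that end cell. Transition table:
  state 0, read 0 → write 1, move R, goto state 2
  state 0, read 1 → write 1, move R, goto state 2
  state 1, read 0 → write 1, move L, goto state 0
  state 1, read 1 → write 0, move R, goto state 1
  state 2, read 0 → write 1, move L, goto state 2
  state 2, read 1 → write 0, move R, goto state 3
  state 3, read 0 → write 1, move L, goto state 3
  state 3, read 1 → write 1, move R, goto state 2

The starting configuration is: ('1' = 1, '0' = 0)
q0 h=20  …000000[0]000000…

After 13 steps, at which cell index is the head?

t=0: q0 h=20  …000000[0]000000…
t=1: q2 h=21  …000001[0]000000…
t=2: q2 h=20  …000000[1]100000…
t=3: q3 h=21  …000000[1]000000…
t=4: q2 h=22  …000001[0]000000…
t=5: q2 h=21  …000000[1]100000…
t=6: q3 h=22  …000000[1]000000…
t=7: q2 h=23  …000001[0]000000…
t=8: q2 h=22  …000000[1]100000…
t=9: q3 h=23  …000000[1]000000…
t=10: q2 h=24  …000001[0]000000…
t=11: q2 h=23  …000000[1]100000…
t=12: q3 h=24  …000000[1]000000…
t=13: q2 h=25  …000001[0]000000…

25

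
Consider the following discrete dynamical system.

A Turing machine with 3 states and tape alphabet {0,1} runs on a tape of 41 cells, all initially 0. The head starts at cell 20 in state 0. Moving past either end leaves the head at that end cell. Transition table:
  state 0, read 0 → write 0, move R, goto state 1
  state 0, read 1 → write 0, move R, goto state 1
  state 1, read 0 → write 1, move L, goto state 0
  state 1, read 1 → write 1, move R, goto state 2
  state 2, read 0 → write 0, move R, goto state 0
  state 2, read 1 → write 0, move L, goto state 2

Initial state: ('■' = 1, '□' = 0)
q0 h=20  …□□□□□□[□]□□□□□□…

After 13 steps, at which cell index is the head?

27

t=0: q0 h=20  …□□□□□□[□]□□□□□□…
t=1: q1 h=21  …□□□□□□[□]□□□□□□…
t=2: q0 h=20  …□□□□□□[□]■□□□□□…
t=3: q1 h=21  …□□□□□□[■]□□□□□□…
t=4: q2 h=22  …□□□□□■[□]□□□□□□…
t=5: q0 h=23  …□□□□■□[□]□□□□□□…
t=6: q1 h=24  …□□□■□□[□]□□□□□□…
t=7: q0 h=23  …□□□□■□[□]■□□□□□…
t=8: q1 h=24  …□□□■□□[■]□□□□□□…
t=9: q2 h=25  …□□■□□■[□]□□□□□□…
t=10: q0 h=26  …□■□□■□[□]□□□□□□…
t=11: q1 h=27  …■□□■□□[□]□□□□□□…
t=12: q0 h=26  …□■□□■□[□]■□□□□□…
t=13: q1 h=27  …■□□■□□[■]□□□□□□…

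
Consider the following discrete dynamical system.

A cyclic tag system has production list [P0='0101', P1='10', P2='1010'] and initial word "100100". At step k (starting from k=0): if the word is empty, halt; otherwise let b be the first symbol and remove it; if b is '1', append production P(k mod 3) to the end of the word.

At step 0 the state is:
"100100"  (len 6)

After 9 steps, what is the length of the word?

7

0) "100100"  (len 6)
1) "001000101"  (len 9)
2) "01000101"  (len 8)
3) "1000101"  (len 7)
4) "0001010101"  (len 10)
5) "001010101"  (len 9)
6) "01010101"  (len 8)
7) "1010101"  (len 7)
8) "01010110"  (len 8)
9) "1010110"  (len 7)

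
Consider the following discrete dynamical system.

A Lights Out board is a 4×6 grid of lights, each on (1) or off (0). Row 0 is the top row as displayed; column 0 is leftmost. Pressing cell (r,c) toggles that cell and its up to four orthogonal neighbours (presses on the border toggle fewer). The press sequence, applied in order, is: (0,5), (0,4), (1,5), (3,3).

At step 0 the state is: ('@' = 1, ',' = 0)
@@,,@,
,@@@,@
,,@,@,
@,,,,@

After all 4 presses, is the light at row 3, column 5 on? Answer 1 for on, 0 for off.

1

k=0  @@,,@,
,@@@,@
,,@,@,
@,,,,@
k=1  @@,,,@
,@@@,,
,,@,@,
@,,,,@
k=2  @@,@@,
,@@@@,
,,@,@,
@,,,,@
k=3  @@,@@@
,@@@,@
,,@,@@
@,,,,@
k=4  @@,@@@
,@@@,@
,,@@@@
@,@@@@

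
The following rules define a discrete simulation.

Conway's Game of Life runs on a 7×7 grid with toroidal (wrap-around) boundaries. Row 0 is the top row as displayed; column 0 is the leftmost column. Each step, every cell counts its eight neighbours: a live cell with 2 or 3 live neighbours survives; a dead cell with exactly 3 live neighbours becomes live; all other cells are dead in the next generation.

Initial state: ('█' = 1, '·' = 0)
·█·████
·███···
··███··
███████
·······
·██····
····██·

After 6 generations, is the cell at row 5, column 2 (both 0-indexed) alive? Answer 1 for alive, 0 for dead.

0

t=0: ·█·████
·███···
··███··
███████
·······
·██····
····██·
t=1: ██····█
██·····
······█
██···██
····███
·······
██····█
t=2: ··█····
·█·····
·····█·
····█··
····█··
·······
·█····█
t=3: ███····
·······
·······
····██·
·······
·······
·······
t=4: ·█·····
·█·····
·······
·······
·······
·······
·█·····
t=5: ███····
·······
·······
·······
·······
·······
·······
t=6: ·█·····
·█·····
·······
·······
·······
·······
·█·····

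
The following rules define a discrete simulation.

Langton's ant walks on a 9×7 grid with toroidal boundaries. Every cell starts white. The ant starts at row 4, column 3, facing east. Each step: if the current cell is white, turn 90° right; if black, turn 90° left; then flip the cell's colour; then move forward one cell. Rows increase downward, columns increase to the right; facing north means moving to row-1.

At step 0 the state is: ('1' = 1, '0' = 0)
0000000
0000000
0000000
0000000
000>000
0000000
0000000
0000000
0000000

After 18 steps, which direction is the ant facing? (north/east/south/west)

west

step 0: 0000000
0000000
0000000
0000000
000>000
0000000
0000000
0000000
0000000
step 1: 0000000
0000000
0000000
0000000
0001000
000v000
0000000
0000000
0000000
step 2: 0000000
0000000
0000000
0000000
0001000
00<1000
0000000
0000000
0000000
step 3: 0000000
0000000
0000000
0000000
00^1000
0011000
0000000
0000000
0000000
step 4: 0000000
0000000
0000000
0000000
001>000
0011000
0000000
0000000
0000000
step 5: 0000000
0000000
0000000
000^000
0010000
0011000
0000000
0000000
0000000
step 6: 0000000
0000000
0000000
0001>00
0010000
0011000
0000000
0000000
0000000
step 7: 0000000
0000000
0000000
0001100
0010v00
0011000
0000000
0000000
0000000
step 8: 0000000
0000000
0000000
0001100
001<100
0011000
0000000
0000000
0000000
step 9: 0000000
0000000
0000000
000^100
0011100
0011000
0000000
0000000
0000000
step 10: 0000000
0000000
0000000
00<0100
0011100
0011000
0000000
0000000
0000000
step 11: 0000000
0000000
00^0000
0010100
0011100
0011000
0000000
0000000
0000000
step 12: 0000000
0000000
001>000
0010100
0011100
0011000
0000000
0000000
0000000
step 13: 0000000
0000000
0011000
001v100
0011100
0011000
0000000
0000000
0000000
step 14: 0000000
0000000
0011000
00<1100
0011100
0011000
0000000
0000000
0000000
step 15: 0000000
0000000
0011000
0001100
00v1100
0011000
0000000
0000000
0000000
step 16: 0000000
0000000
0011000
0001100
000>100
0011000
0000000
0000000
0000000
step 17: 0000000
0000000
0011000
000^100
0000100
0011000
0000000
0000000
0000000
step 18: 0000000
0000000
0011000
00<0100
0000100
0011000
0000000
0000000
0000000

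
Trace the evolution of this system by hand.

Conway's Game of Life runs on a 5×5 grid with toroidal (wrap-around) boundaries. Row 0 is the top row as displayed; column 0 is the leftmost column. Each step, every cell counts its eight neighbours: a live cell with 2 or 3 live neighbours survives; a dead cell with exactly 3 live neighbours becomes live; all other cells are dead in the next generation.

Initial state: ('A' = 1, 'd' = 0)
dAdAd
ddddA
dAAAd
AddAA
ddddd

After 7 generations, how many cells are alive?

4

k=0  dAdAd
ddddA
dAAAd
AddAA
ddddd
k=1  ddddd
AAddA
dAAdd
AAdAA
AdAAd
k=2  ddAAd
AAAdd
ddddd
ddddd
AdAAd
k=3  Adddd
dAAAd
dAddd
ddddd
dAAAA
k=4  Adddd
AAAdd
dAddd
AAdAd
AAAAA
k=5  ddddd
AdAdd
ddddA
dddAd
dddAd
k=6  ddddd
ddddd
dddAA
dddAA
ddddd
k=7  ddddd
ddddd
dddAA
dddAA
ddddd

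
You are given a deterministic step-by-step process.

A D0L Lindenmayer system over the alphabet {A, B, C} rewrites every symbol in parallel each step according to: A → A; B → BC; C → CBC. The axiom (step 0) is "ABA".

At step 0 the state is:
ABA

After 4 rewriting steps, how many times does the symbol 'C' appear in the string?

k=0  ABA
k=1  ABCA
k=2  ABCCBCA
k=3  ABCCBCCBCBCCBCA
k=4  ABCCBCCBCBCCBCCBCBCCBCBCCBCCBCBCCBCA

21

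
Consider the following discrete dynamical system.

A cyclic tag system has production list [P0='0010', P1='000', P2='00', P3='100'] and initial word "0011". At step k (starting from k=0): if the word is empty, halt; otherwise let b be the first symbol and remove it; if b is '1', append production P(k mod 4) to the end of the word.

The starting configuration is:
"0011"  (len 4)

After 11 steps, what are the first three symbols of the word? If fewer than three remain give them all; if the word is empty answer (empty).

[0] "0011"  (len 4)
[1] "011"  (len 3)
[2] "11"  (len 2)
[3] "100"  (len 3)
[4] "00100"  (len 5)
[5] "0100"  (len 4)
[6] "100"  (len 3)
[7] "0000"  (len 4)
[8] "000"  (len 3)
[9] "00"  (len 2)
[10] "0"  (len 1)
[11] (halted — word empty)

(empty)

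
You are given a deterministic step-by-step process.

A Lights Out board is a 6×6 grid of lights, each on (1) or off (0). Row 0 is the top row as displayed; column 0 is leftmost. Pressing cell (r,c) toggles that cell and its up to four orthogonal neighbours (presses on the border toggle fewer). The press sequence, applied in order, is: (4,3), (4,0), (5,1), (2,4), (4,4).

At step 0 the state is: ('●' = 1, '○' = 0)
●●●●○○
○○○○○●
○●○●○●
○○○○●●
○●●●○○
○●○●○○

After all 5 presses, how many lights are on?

18

step 0: ●●●●○○
○○○○○●
○●○●○●
○○○○●●
○●●●○○
○●○●○○
step 1: ●●●●○○
○○○○○●
○●○●○●
○○○●●●
○●○○●○
○●○○○○
step 2: ●●●●○○
○○○○○●
○●○●○●
●○○●●●
●○○○●○
●●○○○○
step 3: ●●●●○○
○○○○○●
○●○●○●
●○○●●●
●●○○●○
○○●○○○
step 4: ●●●●○○
○○○○●●
○●○○●○
●○○●○●
●●○○●○
○○●○○○
step 5: ●●●●○○
○○○○●●
○●○○●○
●○○●●●
●●○●○●
○○●○●○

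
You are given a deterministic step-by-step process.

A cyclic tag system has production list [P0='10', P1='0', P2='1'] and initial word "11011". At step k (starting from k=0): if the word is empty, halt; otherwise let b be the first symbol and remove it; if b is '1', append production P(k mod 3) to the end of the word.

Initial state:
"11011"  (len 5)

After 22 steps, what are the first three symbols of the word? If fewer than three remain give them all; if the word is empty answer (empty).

(empty)

[0] "11011"  (len 5)
[1] "101110"  (len 6)
[2] "011100"  (len 6)
[3] "11100"  (len 5)
[4] "110010"  (len 6)
[5] "100100"  (len 6)
[6] "001001"  (len 6)
[7] "01001"  (len 5)
[8] "1001"  (len 4)
[9] "0011"  (len 4)
[10] "011"  (len 3)
[11] "11"  (len 2)
[12] "11"  (len 2)
[13] "110"  (len 3)
[14] "100"  (len 3)
[15] "001"  (len 3)
[16] "01"  (len 2)
[17] "1"  (len 1)
[18] "1"  (len 1)
[19] "10"  (len 2)
[20] "00"  (len 2)
[21] "0"  (len 1)
[22] (halted — word empty)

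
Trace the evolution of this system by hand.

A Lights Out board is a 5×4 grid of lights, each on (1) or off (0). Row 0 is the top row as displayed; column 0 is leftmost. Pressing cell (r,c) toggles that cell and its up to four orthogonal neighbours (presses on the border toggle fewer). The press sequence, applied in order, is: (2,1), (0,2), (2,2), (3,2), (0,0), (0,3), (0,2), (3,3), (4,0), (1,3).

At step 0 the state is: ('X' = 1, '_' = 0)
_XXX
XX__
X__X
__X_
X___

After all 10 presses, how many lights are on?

t=0: _XXX
XX__
X__X
__X_
X___
t=1: _XXX
X___
_XXX
_XX_
X___
t=2: ____
X_X_
_XXX
_XX_
X___
t=3: ____
X___
____
_X__
X___
t=4: ____
X___
__X_
__XX
X_X_
t=5: XX__
____
__X_
__XX
X_X_
t=6: XXXX
___X
__X_
__XX
X_X_
t=7: X___
__XX
__X_
__XX
X_X_
t=8: X___
__XX
__XX
____
X_XX
t=9: X___
__XX
__XX
X___
_XXX
t=10: X__X
____
__X_
X___
_XXX

7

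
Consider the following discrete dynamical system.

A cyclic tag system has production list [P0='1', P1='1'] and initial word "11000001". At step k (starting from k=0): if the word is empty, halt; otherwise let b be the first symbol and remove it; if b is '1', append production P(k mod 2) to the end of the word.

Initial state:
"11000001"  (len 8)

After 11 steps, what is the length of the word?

gen 0: "11000001"  (len 8)
gen 1: "10000011"  (len 8)
gen 2: "00000111"  (len 8)
gen 3: "0000111"  (len 7)
gen 4: "000111"  (len 6)
gen 5: "00111"  (len 5)
gen 6: "0111"  (len 4)
gen 7: "111"  (len 3)
gen 8: "111"  (len 3)
gen 9: "111"  (len 3)
gen 10: "111"  (len 3)
gen 11: "111"  (len 3)

3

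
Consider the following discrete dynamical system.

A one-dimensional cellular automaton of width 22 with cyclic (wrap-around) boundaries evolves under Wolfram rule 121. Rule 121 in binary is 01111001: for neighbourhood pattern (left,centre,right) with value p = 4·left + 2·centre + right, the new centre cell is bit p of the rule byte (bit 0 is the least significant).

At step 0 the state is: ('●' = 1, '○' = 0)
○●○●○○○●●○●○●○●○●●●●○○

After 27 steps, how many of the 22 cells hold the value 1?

[0] ○●○●○○○●●○●○●○●○●●●●○○
[1] ○○●○●●○●●●○●○●○●●○○●●●
[2] ●○○●●●●●○●●○●○●●●●○●○●
[3] ●●○●○○○●●●●●○●●○○●●○●●
[4] ○●●○●●○●○○○●●●●●○●●●●○
[5] ○●●●●●●○●●○●○○○●●●○○●●
[6] ●●○○○○●●●●●○●●○●○●●○●●
[7] ○●●●●○●○○○●●●●●○●●●●●○
[8] ○●○○●●○●●○●○○○●●●○○○●●
[9] ●○●○●●●●●●○●●○●○●●●○●●
[10] ●●○●●○○○○●●●●●○●●○●●●○
[11] ●●●●●●●●○●○○○●●●●●●○●●
[12] ○○○○○○○●●○●●○●○○○○●●●○
[13] ●●●●●●○●●●●●●○●●●○●○●●
[14] ○○○○○●●●○○○○●●●○●●○●●○
[15] ●●●●○●○●●●●○●○●●●●●●●●
[16] ○○○●●○●●○○●●○●●○○○○○○○
[17] ●●○●●●●●●○●●●●●●●●●●●●
[18] ○●●●○○○○●●●○○○○○○○○○○○
[19] ○●○●●●●○●○●●●●●●●●●●●●
[20] ●○●●○○●●○●●○○○○○○○○○○●
[21] ●●●●●○●●●●●●●●●●●●●●○●
[22] ○○○○●●●○○○○○○○○○○○○●●●
[23] ●●●○●○●●●●●●●●●●●●○●○●
[24] ○○●●○●●○○○○○○○○○○●●○●●
[25] ●○●●●●●●●●●●●●●●○●●●●●
[26] ●●●○○○○○○○○○○○○●●●○○○○
[27] ●○●●●●●●●●●●●●○●○●●●●○

18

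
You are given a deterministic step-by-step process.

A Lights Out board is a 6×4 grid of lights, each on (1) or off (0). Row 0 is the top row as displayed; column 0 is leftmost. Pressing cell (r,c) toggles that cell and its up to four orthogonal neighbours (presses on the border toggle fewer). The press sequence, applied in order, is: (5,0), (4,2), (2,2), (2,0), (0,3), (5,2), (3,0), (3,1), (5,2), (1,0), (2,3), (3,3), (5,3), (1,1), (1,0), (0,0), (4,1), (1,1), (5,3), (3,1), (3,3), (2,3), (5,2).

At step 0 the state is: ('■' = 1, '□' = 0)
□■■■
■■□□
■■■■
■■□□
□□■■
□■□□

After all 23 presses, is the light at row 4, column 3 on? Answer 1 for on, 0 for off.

k=0  □■■■
■■□□
■■■■
■■□□
□□■■
□■□□
k=1  □■■■
■■□□
■■■■
■■□□
■□■■
■□□□
k=2  □■■■
■■□□
■■■■
■■■□
■■□□
■□■□
k=3  □■■■
■■■□
■□□□
■■□□
■■□□
■□■□
k=4  □■■■
□■■□
□■□□
□■□□
■■□□
■□■□
k=5  □■□□
□■■■
□■□□
□■□□
■■□□
■□■□
k=6  □■□□
□■■■
□■□□
□■□□
■■■□
■■□■
k=7  □■□□
□■■■
■■□□
■□□□
□■■□
■■□■
k=8  □■□□
□■■■
■□□□
□■■□
□□■□
■■□■
k=9  □■□□
□■■■
■□□□
□■■□
□□□□
■□■□
k=10  ■■□□
■□■■
□□□□
□■■□
□□□□
■□■□
k=11  ■■□□
■□■□
□□■■
□■■■
□□□□
■□■□
k=12  ■■□□
■□■□
□□■□
□■□□
□□□■
■□■□
k=13  ■■□□
■□■□
□□■□
□■□□
□□□□
■□□■
k=14  ■□□□
□■□□
□■■□
□■□□
□□□□
■□□■
k=15  □□□□
■□□□
■■■□
□■□□
□□□□
■□□■
k=16  ■■□□
□□□□
■■■□
□■□□
□□□□
■□□■
k=17  ■■□□
□□□□
■■■□
□□□□
■■■□
■■□■
k=18  ■□□□
■■■□
■□■□
□□□□
■■■□
■■□■
k=19  ■□□□
■■■□
■□■□
□□□□
■■■■
■■■□
k=20  ■□□□
■■■□
■■■□
■■■□
■□■■
■■■□
k=21  ■□□□
■■■□
■■■■
■■□■
■□■□
■■■□
k=22  ■□□□
■■■■
■■□□
■■□□
■□■□
■■■□
k=23  ■□□□
■■■■
■■□□
■■□□
■□□□
■□□■

0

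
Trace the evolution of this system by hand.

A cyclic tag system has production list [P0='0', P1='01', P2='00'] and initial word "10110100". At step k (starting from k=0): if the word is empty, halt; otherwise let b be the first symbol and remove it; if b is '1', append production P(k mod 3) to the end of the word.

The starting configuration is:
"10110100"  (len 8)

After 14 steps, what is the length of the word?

[0] "10110100"  (len 8)
[1] "01101000"  (len 8)
[2] "1101000"  (len 7)
[3] "10100000"  (len 8)
[4] "01000000"  (len 8)
[5] "1000000"  (len 7)
[6] "00000000"  (len 8)
[7] "0000000"  (len 7)
[8] "000000"  (len 6)
[9] "00000"  (len 5)
[10] "0000"  (len 4)
[11] "000"  (len 3)
[12] "00"  (len 2)
[13] "0"  (len 1)
[14] (halted — word empty)

0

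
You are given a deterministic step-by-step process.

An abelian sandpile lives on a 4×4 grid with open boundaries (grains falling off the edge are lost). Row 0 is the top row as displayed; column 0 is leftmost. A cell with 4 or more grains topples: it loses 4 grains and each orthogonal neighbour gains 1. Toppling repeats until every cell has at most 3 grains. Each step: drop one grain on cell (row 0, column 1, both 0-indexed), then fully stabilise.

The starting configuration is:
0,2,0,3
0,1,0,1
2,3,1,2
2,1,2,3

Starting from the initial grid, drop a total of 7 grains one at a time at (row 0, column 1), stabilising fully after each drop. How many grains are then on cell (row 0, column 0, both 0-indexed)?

k=0  0,2,0,3
0,1,0,1
2,3,1,2
2,1,2,3
k=1  0,3,0,3
0,1,0,1
2,3,1,2
2,1,2,3
k=2  1,0,1,3
0,2,0,1
2,3,1,2
2,1,2,3
k=3  1,1,1,3
0,2,0,1
2,3,1,2
2,1,2,3
k=4  1,2,1,3
0,2,0,1
2,3,1,2
2,1,2,3
k=5  1,3,1,3
0,2,0,1
2,3,1,2
2,1,2,3
k=6  2,0,2,3
0,3,0,1
2,3,1,2
2,1,2,3
k=7  2,1,2,3
0,3,0,1
2,3,1,2
2,1,2,3

2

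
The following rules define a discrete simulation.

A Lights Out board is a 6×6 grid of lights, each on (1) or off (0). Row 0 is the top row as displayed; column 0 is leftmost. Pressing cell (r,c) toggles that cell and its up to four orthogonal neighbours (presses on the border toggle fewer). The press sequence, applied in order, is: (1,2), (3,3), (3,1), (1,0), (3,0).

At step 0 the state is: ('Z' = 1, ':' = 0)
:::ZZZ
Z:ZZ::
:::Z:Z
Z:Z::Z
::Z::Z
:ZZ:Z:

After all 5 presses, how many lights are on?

[0] :::ZZZ
Z:ZZ::
:::Z:Z
Z:Z::Z
::Z::Z
:ZZ:Z:
[1] ::ZZZZ
ZZ::::
::ZZ:Z
Z:Z::Z
::Z::Z
:ZZ:Z:
[2] ::ZZZZ
ZZ::::
::Z::Z
Z::ZZZ
::ZZ:Z
:ZZ:Z:
[3] ::ZZZZ
ZZ::::
:ZZ::Z
:ZZZZZ
:ZZZ:Z
:ZZ:Z:
[4] Z:ZZZZ
::::::
ZZZ::Z
:ZZZZZ
:ZZZ:Z
:ZZ:Z:
[5] Z:ZZZZ
::::::
:ZZ::Z
Z:ZZZZ
ZZZZ:Z
:ZZ:Z:

21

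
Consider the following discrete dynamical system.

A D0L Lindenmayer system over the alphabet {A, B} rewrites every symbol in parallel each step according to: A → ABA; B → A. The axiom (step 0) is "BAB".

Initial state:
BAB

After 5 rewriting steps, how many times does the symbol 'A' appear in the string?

[0] BAB
[1] AABAA
[2] ABAABAAABAABA
[3] ABAAABAABAAABAABAABAAABAABAAABA
[4] ABAAABAABAABAAABAABAAABAABAABAAABAABAAABAABAAABAABAABAAABAABAAABAABAABAAABA
[5] ABAAABAABAABAAABAABAAABAABAAABAABAABAAABAABAAABAABAABAAABA…ABAAABAABAABAAABAABAAABAABAABAAABAABAAABAABAAABAABAABAAABA  (len 181)

128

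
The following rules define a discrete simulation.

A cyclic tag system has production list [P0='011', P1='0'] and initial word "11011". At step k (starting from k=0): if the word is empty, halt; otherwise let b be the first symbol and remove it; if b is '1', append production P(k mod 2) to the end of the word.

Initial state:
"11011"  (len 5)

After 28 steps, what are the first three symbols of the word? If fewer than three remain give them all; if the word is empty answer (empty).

101

k=0  "11011"  (len 5)
k=1  "1011011"  (len 7)
k=2  "0110110"  (len 7)
k=3  "110110"  (len 6)
k=4  "101100"  (len 6)
k=5  "01100011"  (len 8)
k=6  "1100011"  (len 7)
k=7  "100011011"  (len 9)
k=8  "000110110"  (len 9)
k=9  "00110110"  (len 8)
k=10  "0110110"  (len 7)
k=11  "110110"  (len 6)
k=12  "101100"  (len 6)
k=13  "01100011"  (len 8)
k=14  "1100011"  (len 7)
k=15  "100011011"  (len 9)
k=16  "000110110"  (len 9)
k=17  "00110110"  (len 8)
k=18  "0110110"  (len 7)
k=19  "110110"  (len 6)
k=20  "101100"  (len 6)
k=21  "01100011"  (len 8)
k=22  "1100011"  (len 7)
k=23  "100011011"  (len 9)
k=24  "000110110"  (len 9)
k=25  "00110110"  (len 8)
k=26  "0110110"  (len 7)
k=27  "110110"  (len 6)
k=28  "101100"  (len 6)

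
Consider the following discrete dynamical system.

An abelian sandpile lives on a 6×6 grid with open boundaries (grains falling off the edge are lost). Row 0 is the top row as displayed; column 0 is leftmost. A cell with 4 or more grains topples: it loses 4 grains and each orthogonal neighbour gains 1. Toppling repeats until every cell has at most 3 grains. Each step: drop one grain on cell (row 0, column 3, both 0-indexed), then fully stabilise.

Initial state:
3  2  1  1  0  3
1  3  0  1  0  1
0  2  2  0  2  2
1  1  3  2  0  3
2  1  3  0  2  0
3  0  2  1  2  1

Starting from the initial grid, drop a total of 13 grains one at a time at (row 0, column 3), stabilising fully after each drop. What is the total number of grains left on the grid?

56

[0] 3  2  1  1  0  3
1  3  0  1  0  1
0  2  2  0  2  2
1  1  3  2  0  3
2  1  3  0  2  0
3  0  2  1  2  1
[1] 3  2  1  2  0  3
1  3  0  1  0  1
0  2  2  0  2  2
1  1  3  2  0  3
2  1  3  0  2  0
3  0  2  1  2  1
[2] 3  2  1  3  0  3
1  3  0  1  0  1
0  2  2  0  2  2
1  1  3  2  0  3
2  1  3  0  2  0
3  0  2  1  2  1
[3] 3  2  2  0  1  3
1  3  0  2  0  1
0  2  2  0  2  2
1  1  3  2  0  3
2  1  3  0  2  0
3  0  2  1  2  1
[4] 3  2  2  1  1  3
1  3  0  2  0  1
0  2  2  0  2  2
1  1  3  2  0  3
2  1  3  0  2  0
3  0  2  1  2  1
[5] 3  2  2  2  1  3
1  3  0  2  0  1
0  2  2  0  2  2
1  1  3  2  0  3
2  1  3  0  2  0
3  0  2  1  2  1
[6] 3  2  2  3  1  3
1  3  0  2  0  1
0  2  2  0  2  2
1  1  3  2  0  3
2  1  3  0  2  0
3  0  2  1  2  1
[7] 3  2  3  0  2  3
1  3  0  3  0  1
0  2  2  0  2  2
1  1  3  2  0  3
2  1  3  0  2  0
3  0  2  1  2  1
[8] 3  2  3  1  2  3
1  3  0  3  0  1
0  2  2  0  2  2
1  1  3  2  0  3
2  1  3  0  2  0
3  0  2  1  2  1
[9] 3  2  3  2  2  3
1  3  0  3  0  1
0  2  2  0  2  2
1  1  3  2  0  3
2  1  3  0  2  0
3  0  2  1  2  1
[10] 3  2  3  3  2  3
1  3  0  3  0  1
0  2  2  0  2  2
1  1  3  2  0  3
2  1  3  0  2  0
3  0  2  1  2  1
[11] 3  3  0  2  3  3
1  3  2  0  1  1
0  2  2  1  2  2
1  1  3  2  0  3
2  1  3  0  2  0
3  0  2  1  2  1
[12] 3  3  0  3  3  3
1  3  2  0  1  1
0  2  2  1  2  2
1  1  3  2  0  3
2  1  3  0  2  0
3  0  2  1  2  1
[13] 3  3  1  1  1  0
1  3  2  1  2  2
0  2  2  1  2  2
1  1  3  2  0  3
2  1  3  0  2  0
3  0  2  1  2  1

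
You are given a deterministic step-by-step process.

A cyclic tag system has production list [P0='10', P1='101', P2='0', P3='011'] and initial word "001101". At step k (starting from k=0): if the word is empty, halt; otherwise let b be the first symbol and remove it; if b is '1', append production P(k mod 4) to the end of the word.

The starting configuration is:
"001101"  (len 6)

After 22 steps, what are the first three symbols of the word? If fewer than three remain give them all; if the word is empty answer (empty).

010

k=0  "001101"  (len 6)
k=1  "01101"  (len 5)
k=2  "1101"  (len 4)
k=3  "1010"  (len 4)
k=4  "010011"  (len 6)
k=5  "10011"  (len 5)
k=6  "0011101"  (len 7)
k=7  "011101"  (len 6)
k=8  "11101"  (len 5)
k=9  "110110"  (len 6)
k=10  "10110101"  (len 8)
k=11  "01101010"  (len 8)
k=12  "1101010"  (len 7)
k=13  "10101010"  (len 8)
k=14  "0101010101"  (len 10)
k=15  "101010101"  (len 9)
k=16  "01010101011"  (len 11)
k=17  "1010101011"  (len 10)
k=18  "010101011101"  (len 12)
k=19  "10101011101"  (len 11)
k=20  "0101011101011"  (len 13)
k=21  "101011101011"  (len 12)
k=22  "01011101011101"  (len 14)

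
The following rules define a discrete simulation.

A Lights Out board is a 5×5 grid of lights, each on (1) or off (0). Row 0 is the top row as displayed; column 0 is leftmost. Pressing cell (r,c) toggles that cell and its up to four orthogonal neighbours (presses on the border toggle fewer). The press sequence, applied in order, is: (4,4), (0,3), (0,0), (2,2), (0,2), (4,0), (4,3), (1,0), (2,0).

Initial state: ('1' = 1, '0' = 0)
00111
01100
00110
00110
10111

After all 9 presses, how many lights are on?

9

gen 0: 00111
01100
00110
00110
10111
gen 1: 00111
01100
00110
00111
10100
gen 2: 00000
01110
00110
00111
10100
gen 3: 11000
11110
00110
00111
10100
gen 4: 11000
11010
01000
00011
10100
gen 5: 10110
11110
01000
00011
10100
gen 6: 10110
11110
01000
10011
01100
gen 7: 10110
11110
01000
10001
01011
gen 8: 00110
00110
11000
10001
01011
gen 9: 00110
10110
00000
00001
01011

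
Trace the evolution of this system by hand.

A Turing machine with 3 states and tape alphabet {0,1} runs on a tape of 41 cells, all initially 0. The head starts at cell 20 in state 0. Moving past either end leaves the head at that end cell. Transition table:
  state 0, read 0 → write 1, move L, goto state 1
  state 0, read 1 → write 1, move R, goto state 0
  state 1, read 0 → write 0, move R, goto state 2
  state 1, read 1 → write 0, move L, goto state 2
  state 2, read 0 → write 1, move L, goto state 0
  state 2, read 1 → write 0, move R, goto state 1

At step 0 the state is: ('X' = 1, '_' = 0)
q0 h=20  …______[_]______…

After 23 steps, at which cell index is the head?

19

t=0: q0 h=20  …______[_]______…
t=1: q1 h=19  …______[_]X_____…
t=2: q2 h=20  …______[X]______…
t=3: q1 h=21  …______[_]______…
t=4: q2 h=22  …______[_]______…
t=5: q0 h=21  …______[_]X_____…
t=6: q1 h=20  …______[_]XX____…
t=7: q2 h=21  …______[X]X_____…
t=8: q1 h=22  …______[X]______…
t=9: q2 h=21  …______[_]______…
t=10: q0 h=20  …______[_]X_____…
t=11: q1 h=19  …______[_]XX____…
t=12: q2 h=20  …______[X]X_____…
t=13: q1 h=21  …______[X]______…
t=14: q2 h=20  …______[_]______…
t=15: q0 h=19  …______[_]X_____…
t=16: q1 h=18  …______[_]XX____…
t=17: q2 h=19  …______[X]X_____…
t=18: q1 h=20  …______[X]______…
t=19: q2 h=19  …______[_]______…
t=20: q0 h=18  …______[_]X_____…
t=21: q1 h=17  …______[_]XX____…
t=22: q2 h=18  …______[X]X_____…
t=23: q1 h=19  …______[X]______…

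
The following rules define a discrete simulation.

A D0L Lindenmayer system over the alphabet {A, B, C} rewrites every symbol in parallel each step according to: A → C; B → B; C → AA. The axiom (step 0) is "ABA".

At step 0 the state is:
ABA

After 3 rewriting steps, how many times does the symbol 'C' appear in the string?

4

t=0: ABA
t=1: CBC
t=2: AABAA
t=3: CCBCC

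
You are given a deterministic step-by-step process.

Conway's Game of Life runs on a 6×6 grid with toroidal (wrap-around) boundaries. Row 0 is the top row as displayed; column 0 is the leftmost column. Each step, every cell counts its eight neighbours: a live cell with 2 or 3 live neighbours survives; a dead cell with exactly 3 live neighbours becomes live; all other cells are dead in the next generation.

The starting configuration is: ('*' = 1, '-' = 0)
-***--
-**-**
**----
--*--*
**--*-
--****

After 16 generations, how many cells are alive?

step 0: -***--
-**-**
**----
--*--*
**--*-
--****
step 1: ------
----**
---**-
--*--*
**----
-----*
step 2: ----**
---***
---*--
******
**---*
*-----
step 3: *--*--
---*-*
-*----
---*--
---*--
-*--*-
step 4: *-**-*
*-*-*-
--*-*-
--*---
--***-
--***-
step 5: *-----
*-*-*-
--*--*
-**-*-
-*--*-
------
step 6: -*---*
*--*--
*-*-**
***-**
-***--
------
step 7: *-----
--**--
--*---
------
---***
**----
step 8: *-*---
-***--
--**--
---**-
*---**
**--*-
step 9: *----*
------
-*----
--*---
**----
---**-
step 10: ----**
*-----
------
*-*---
-***--
-*--*-
step 11: *---**
-----*
-*----
--**--
*--*--
**--**
step 12: -*----
----**
--*---
-***--
*--*--
-*-*--
step 13: *-*-*-
------
-**-*-
-*-*--
*--**-
**----
step 14: *----*
--*--*
-***--
**---*
*--***
*-*-*-
step 15: *--**-
--****
---***
------
--**--
------
step 16: --*---
*-*---
--*--*
--*---
------
--*-*-

8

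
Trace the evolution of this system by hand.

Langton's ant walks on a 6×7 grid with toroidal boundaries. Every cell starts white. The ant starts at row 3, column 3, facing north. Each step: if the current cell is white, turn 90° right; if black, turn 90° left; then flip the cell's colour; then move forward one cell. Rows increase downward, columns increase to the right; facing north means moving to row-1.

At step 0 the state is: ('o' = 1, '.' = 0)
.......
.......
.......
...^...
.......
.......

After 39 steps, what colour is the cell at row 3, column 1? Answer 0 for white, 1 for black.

k=0  .......
.......
.......
...^...
.......
.......
k=1  .......
.......
.......
...o>..
.......
.......
k=2  .......
.......
.......
...oo..
....v..
.......
k=3  .......
.......
.......
...oo..
...<o..
.......
k=4  .......
.......
.......
...^o..
...oo..
.......
k=5  .......
.......
.......
..<.o..
...oo..
.......
k=6  .......
.......
..^....
..o.o..
...oo..
.......
k=7  .......
.......
..o>...
..o.o..
...oo..
.......
k=8  .......
.......
..oo...
..ovo..
...oo..
.......
k=9  .......
.......
..oo...
..<oo..
...oo..
.......
k=10  .......
.......
..oo...
...oo..
..voo..
.......
k=11  .......
.......
..oo...
...oo..
.<ooo..
.......
k=12  .......
.......
..oo...
.^.oo..
.oooo..
.......
k=13  .......
.......
..oo...
.o>oo..
.oooo..
.......
k=14  .......
.......
..oo...
.oooo..
.ovoo..
.......
k=15  .......
.......
..oo...
.oooo..
.o.>o..
.......
k=16  .......
.......
..oo...
.oo^o..
.o..o..
.......
k=17  .......
.......
..oo...
.o<.o..
.o..o..
.......
k=18  .......
.......
..oo...
.o..o..
.ov.o..
.......
k=19  .......
.......
..oo...
.o..o..
.<o.o..
.......
k=20  .......
.......
..oo...
.o..o..
..o.o..
.v.....
k=21  .......
.......
..oo...
.o..o..
..o.o..
<o.....
k=22  .......
.......
..oo...
.o..o..
^.o.o..
oo.....
k=23  .......
.......
..oo...
.o..o..
o>o.o..
oo.....
k=24  .......
.......
..oo...
.o..o..
ooo.o..
ov.....
k=25  .......
.......
..oo...
.o..o..
ooo.o..
o.>....
k=26  ..v....
.......
..oo...
.o..o..
ooo.o..
o.o....
k=27  .<o....
.......
..oo...
.o..o..
ooo.o..
o.o....
k=28  .oo....
.......
..oo...
.o..o..
ooo.o..
o^o....
k=29  .oo....
.......
..oo...
.o..o..
ooo.o..
oo>....
k=30  .oo....
.......
..oo...
.o..o..
oo^.o..
oo.....
k=31  .oo....
.......
..oo...
.o..o..
o<..o..
oo.....
k=32  .oo....
.......
..oo...
.o..o..
o...o..
ov.....
k=33  .oo....
.......
..oo...
.o..o..
o...o..
o.>....
k=34  .ov....
.......
..oo...
.o..o..
o...o..
o.o....
k=35  .o.>...
.......
..oo...
.o..o..
o...o..
o.o....
k=36  .o.o...
...v...
..oo...
.o..o..
o...o..
o.o....
k=37  .o.o...
..<o...
..oo...
.o..o..
o...o..
o.o....
k=38  .o^o...
..oo...
..oo...
.o..o..
o...o..
o.o....
k=39  .oo>...
..oo...
..oo...
.o..o..
o...o..
o.o....

1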